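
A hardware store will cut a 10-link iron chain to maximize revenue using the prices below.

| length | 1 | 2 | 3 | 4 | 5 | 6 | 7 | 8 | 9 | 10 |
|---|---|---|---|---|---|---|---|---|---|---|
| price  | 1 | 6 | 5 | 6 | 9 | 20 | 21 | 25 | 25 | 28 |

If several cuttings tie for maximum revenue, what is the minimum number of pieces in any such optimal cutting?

Consider every possible first cut. r[k] is the best of p[i]+r[k−i] over all sellable i≤k.
r[1] = 1
r[2] = 6
r[3] = 7  (first piece 1, then r[2]=6)
r[4] = 12  (first piece 2, then r[2]=6)
r[5] = 13  (first piece 1, then r[4]=12)
r[6] = 20
r[7] = 21  (first piece 1, then r[6]=20)
r[8] = 26  (first piece 2, then r[6]=20)
r[9] = 27  (first piece 1, then r[8]=26)
r[10] = 32  (first piece 2, then r[8]=26)
Maximum revenue is $32.
Now minimize piece count subject to staying optimal: for each k, pieces[k] = 1 + min over i with p[i]+r[k−i]=r[k] of pieces[k−i].
pieces[7] = 1
pieces[8] = 2
pieces[9] = 2
pieces[10] = 3

3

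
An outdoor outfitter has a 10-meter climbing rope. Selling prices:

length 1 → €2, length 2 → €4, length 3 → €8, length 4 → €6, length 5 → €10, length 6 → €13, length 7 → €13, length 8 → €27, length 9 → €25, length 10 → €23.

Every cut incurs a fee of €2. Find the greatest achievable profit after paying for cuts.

Build net[k] bottom-up: net[k] = max over allowed piece i of (p[i] + net[k−i]) − 2 per cut.
net[1] = 2
net[2] = 4
net[3] = 8
net[4] = 8  (first piece 1, then net[3]=8)
net[5] = 10  (first piece 2, then net[3]=8)
net[6] = 14  (first piece 3, then net[3]=8)
net[7] = 14  (first piece 1, then net[6]=14)
net[8] = 27
net[9] = 27  (first piece 1, then net[8]=27)
net[10] = 29  (first piece 2, then net[8]=27)
One optimal plan: pieces 8 + 2 (1 cut) → €31 − €2 = €29.

29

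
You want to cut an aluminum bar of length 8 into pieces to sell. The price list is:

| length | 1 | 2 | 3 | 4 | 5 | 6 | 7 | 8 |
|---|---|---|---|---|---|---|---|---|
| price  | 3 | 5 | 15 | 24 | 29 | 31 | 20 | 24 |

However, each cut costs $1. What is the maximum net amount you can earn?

47

Let net[k] be the best obtainable value from length k. For each k, try every first piece i and keep the best of price[i] + net[k−i] minus the 1 cut fee when i<k.
net[1] = 3
net[2] = 5  (first piece 1, then net[1]=3)
net[3] = 15
net[4] = 24
net[5] = 29
net[6] = 31  (first piece 1, then net[5]=29)
net[7] = 38  (first piece 3, then net[4]=24)
net[8] = 47  (first piece 4, then net[4]=24)
One optimal plan: pieces 4 + 4 (1 cut) → $48 − $1 = $47.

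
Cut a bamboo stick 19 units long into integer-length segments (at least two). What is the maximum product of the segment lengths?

972

Let P[k] be the best product for length k (with at least one cut). For each first piece i, the rest contributes max(k−i, P[k−i]).
P[2] = 1·max(1,0) = 1·1 = 1
P[3] = 1·max(2,1) = 1·2 = 2
P[4] = 2·max(2,1) = 2·2 = 4
P[5] = 2·max(3,2) = 2·3 = 6
P[6] = 3·max(3,2) = 3·3 = 9
P[7] = 2·max(5,6) = 2·6 = 12
P[8] = 2·max(6,9) = 2·9 = 18
P[9] = 3·max(6,9) = 3·9 = 27
P[10] = 2·max(8,18) = 2·18 = 36
P[11] = 2·max(9,27) = 2·27 = 54
P[12] = 3·max(9,27) = 3·27 = 81
P[13] = 2·max(11,54) = 2·54 = 108
P[14] = 2·max(12,81) = 2·81 = 162
P[15] = 3·max(12,81) = 3·81 = 243
P[16] = 2·max(14,162) = 2·162 = 324
P[17] = 2·max(15,243) = 2·243 = 486
P[18] = 3·max(15,243) = 3·243 = 729
P[19] = 2·max(17,486) = 2·486 = 972
One optimal split: 3 + 3 + 3 + 3 + 3 + 2 + 2; product 3·3·3·3·3·2·2 = 972.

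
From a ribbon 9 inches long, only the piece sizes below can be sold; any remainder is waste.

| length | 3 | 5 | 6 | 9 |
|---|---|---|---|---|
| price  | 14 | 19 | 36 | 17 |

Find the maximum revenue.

Build best[k] bottom-up: best[k] = max over allowed piece i of (p[i] + best[k−i]).
best[1] = 0
best[2] = 0
best[3] = 14
best[4] = 14
best[5] = 19
best[6] = 36
best[7] = 36
best[8] = 36
best[9] = 50  (first piece 3, then best[6]=36)
One optimal cutting: 6 + 3 → ¢50.

50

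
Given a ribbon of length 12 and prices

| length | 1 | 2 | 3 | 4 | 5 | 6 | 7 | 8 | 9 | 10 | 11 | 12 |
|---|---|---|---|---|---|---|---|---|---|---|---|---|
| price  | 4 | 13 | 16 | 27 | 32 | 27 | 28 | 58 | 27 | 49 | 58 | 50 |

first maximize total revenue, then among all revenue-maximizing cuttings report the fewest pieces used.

2

Let r[k] be the best obtainable value from length k. For each k, try every first piece i and keep the best of price[i] + r[k−i].
r[1] = 4
r[2] = 13
r[3] = 17  (first piece 1, then r[2]=13)
r[4] = 27
r[5] = 32
r[6] = 40  (first piece 2, then r[4]=27)
r[7] = 45  (first piece 2, then r[5]=32)
r[8] = 58
r[9] = 62  (first piece 1, then r[8]=58)
r[10] = 71  (first piece 2, then r[8]=58)
r[11] = 75  (first piece 1, then r[10]=71)
r[12] = 85  (first piece 4, then r[8]=58)
Maximum revenue is ¢85.
Now minimize piece count subject to staying optimal: for each k, pieces[k] = 1 + min over i with p[i]+r[k−i]=r[k] of pieces[k−i].
pieces[9] = 2
pieces[10] = 2
pieces[11] = 3
pieces[12] = 2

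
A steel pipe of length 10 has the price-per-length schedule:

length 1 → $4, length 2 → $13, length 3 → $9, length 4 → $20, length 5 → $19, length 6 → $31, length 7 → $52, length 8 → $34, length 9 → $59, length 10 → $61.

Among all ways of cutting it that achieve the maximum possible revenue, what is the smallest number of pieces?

Consider every possible first cut. r[k] is the best of p[i]+r[k−i] over all sellable i≤k.
r[1] = 4
r[2] = 13
r[3] = 17  (first piece 1, then r[2]=13)
r[4] = 26  (first piece 2, then r[2]=13)
r[5] = 30  (first piece 1, then r[4]=26)
r[6] = 39  (first piece 2, then r[4]=26)
r[7] = 52
r[8] = 56  (first piece 1, then r[7]=52)
r[9] = 65  (first piece 2, then r[7]=52)
r[10] = 69  (first piece 1, then r[9]=65)
Maximum revenue is $69.
Now minimize piece count subject to staying optimal: for each k, pieces[k] = 1 + min over i with p[i]+r[k−i]=r[k] of pieces[k−i].
pieces[7] = 1
pieces[8] = 2
pieces[9] = 2
pieces[10] = 3

3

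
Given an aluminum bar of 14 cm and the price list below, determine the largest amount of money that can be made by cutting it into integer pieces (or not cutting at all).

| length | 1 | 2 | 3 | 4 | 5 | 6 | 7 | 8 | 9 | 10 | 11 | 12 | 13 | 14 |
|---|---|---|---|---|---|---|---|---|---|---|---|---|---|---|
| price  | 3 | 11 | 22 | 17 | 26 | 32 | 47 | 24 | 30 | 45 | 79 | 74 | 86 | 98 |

Let best[k] be the best obtainable value from length k. For each k, try every first piece i and keep the best of price[i] + best[k−i].
best[1] = 3
best[2] = max(3+3, 11+0) = 11
best[3] = max(3+11, 11+3, 22+0) = 22
best[4] = max(3+22, 11+11, 22+3, 17+0) = 25
best[5] = max(3+25, 11+22, 22+11, 17+3, 26+0) = 33
best[6] = max(3+33, 11+25, 22+22, 17+11, 26+3, 32+0) = 44
best[7] = max(3+44, 11+33, 22+25, …, 32+3, 47+0) = 47
best[8] = max(3+47, 11+44, 22+33, …, 47+3, 24+0) = 55
best[9] = max(3+55, 11+47, 22+44, …, 24+3, 30+0) = 66
best[10] = max(3+66, 11+55, 22+47, …, 30+3, 45+0) = 69
best[11] = max(3+69, 11+66, 22+55, …, 45+3, 79+0) = 79
best[12] = max(3+79, 11+69, 22+66, …, 79+3, 74+0) = 88
best[13] = max(3+88, 11+79, 22+69, …, 74+3, 86+0) = 91
best[14] = max(3+91, 11+88, 22+79, …, 86+3, 98+0) = 101
One optimal cutting: 11 + 3 → $79 + $22 = $101.

101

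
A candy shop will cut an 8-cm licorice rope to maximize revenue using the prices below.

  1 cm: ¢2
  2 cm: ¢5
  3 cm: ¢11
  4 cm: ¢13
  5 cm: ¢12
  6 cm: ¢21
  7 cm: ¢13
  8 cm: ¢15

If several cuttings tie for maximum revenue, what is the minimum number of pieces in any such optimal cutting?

Consider every possible first cut. r[k] is the best of p[i]+r[k−i] over all sellable i≤k.
r[1] = 2
r[2] = max(2+2, 5+0) = 5
r[3] = max(2+5, 5+2, 11+0) = 11
r[4] = max(2+11, 5+5, 11+2, 13+0) = 13
r[5] = max(2+13, 5+11, 11+5, 13+2, 12+0) = 16
r[6] = max(2+16, 5+13, 11+11, 13+5, 12+2, 21+0) = 22
r[7] = max(2+22, 5+16, 11+13, …, 21+2, 13+0) = 24
r[8] = max(2+24, 5+22, 11+16, …, 13+2, 15+0) = 27
Maximum revenue is ¢27.
Now minimize piece count subject to staying optimal: for each k, pieces[k] = 1 + min over i with p[i]+r[k−i]=r[k] of pieces[k−i].
pieces[5] = 2
pieces[6] = 2
pieces[7] = 2
pieces[8] = 3

3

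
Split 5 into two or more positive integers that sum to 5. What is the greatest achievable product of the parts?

Define m[k] = max over 1≤i<k of i · max(k−i, m[k−i]); the inner max lets the remainder stay uncut if that's better.
m[2] = 1×max(1,0) = 1×1 = 1
m[3] = max(1×2, 2×1) = 2
m[4] = max(1×3, 2×2, 3×1) = 4
m[5] = max(1×4, 2×3, 3×2, 4×1) = 6
One optimal split: 3 + 2; product 3×2 = 6.

6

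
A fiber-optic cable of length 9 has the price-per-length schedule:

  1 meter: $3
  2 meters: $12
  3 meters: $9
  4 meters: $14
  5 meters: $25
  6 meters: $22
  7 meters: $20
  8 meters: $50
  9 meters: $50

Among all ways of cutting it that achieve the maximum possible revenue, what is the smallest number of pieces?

Build r[k] bottom-up: r[k] = max over allowed piece i of (p[i] + r[k−i]).
r[1] = 3
r[2] = max(3+3, 12+0) = 12
r[3] = max(3+12, 12+3, 9+0) = 15
r[4] = max(3+15, 12+12, 9+3, 14+0) = 24
r[5] = max(3+24, 12+15, 9+12, 14+3, 25+0) = 27
r[6] = max(3+27, 12+24, 9+15, 14+12, 25+3, 22+0) = 36
r[7] = max(3+36, 12+27, 9+24, …, 22+3, 20+0) = 39
r[8] = max(3+39, 12+36, 9+27, …, 20+3, 50+0) = 50
r[9] = max(3+50, 12+39, 9+36, …, 50+3, 50+0) = 53
Maximum revenue is $53.
Now minimize piece count subject to staying optimal: for each k, pieces[k] = 1 + min over i with p[i]+r[k−i]=r[k] of pieces[k−i].
pieces[6] = 3
pieces[7] = 4
pieces[8] = 1
pieces[9] = 2

2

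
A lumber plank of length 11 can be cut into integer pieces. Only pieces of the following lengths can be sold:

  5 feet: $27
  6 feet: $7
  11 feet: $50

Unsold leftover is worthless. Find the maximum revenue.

54

Let f[k] be the best obtainable value from length k. For each k, try every first piece i and keep the best of price[i] + f[k−i].
f[1] = 0
f[2] = 0
f[3] = 0
f[4] = 0
f[5] = 27
f[6] = 27
f[7] = 27
f[8] = 27
f[9] = 27
f[10] = 54  (first piece 5, then f[5]=27)
f[11] = 54
One optimal cutting: pieces 5 + 5 with 1 foot of scrap → $54.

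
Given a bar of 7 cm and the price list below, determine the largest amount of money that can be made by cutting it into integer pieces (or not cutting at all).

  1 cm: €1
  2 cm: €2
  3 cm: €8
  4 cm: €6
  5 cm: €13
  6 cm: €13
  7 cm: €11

Let v[k] be the best obtainable value from length k. For each k, try every first piece i and keep the best of price[i] + v[k−i].
v[1] = 1
v[2] = max(1+1, 2+0) = 2
v[3] = max(1+2, 2+1, 8+0) = 8
v[4] = max(1+8, 2+2, 8+1, 6+0) = 9
v[5] = max(1+9, 2+8, 8+2, 6+1, 13+0) = 13
v[6] = max(1+13, 2+9, 8+8, 6+2, 13+1, 13+0) = 16
v[7] = max(1+16, 2+13, 8+9, …, 13+1, 11+0) = 17
One optimal cutting: 3 + 3 + 1 → €8 + €8 + €1 = €17.

17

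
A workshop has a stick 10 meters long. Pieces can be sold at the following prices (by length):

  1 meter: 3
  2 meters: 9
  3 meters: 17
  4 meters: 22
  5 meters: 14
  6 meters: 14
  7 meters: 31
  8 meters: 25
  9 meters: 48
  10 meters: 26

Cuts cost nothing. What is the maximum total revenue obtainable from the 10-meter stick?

56

Consider every possible first cut. best[k] is the best of p[i]+best[k−i] over all sellable i≤k.
best[1] = 3
best[2] = max(3+3, 9+0) = 9
best[3] = max(3+9, 9+3, 17+0) = 17
best[4] = max(3+17, 9+9, 17+3, 22+0) = 22
best[5] = max(3+22, 9+17, 17+9, 22+3, 14+0) = 26
best[6] = max(3+26, 9+22, 17+17, 22+9, 14+3, 14+0) = 34
best[7] = max(3+34, 9+26, 17+22, …, 14+3, 31+0) = 39
best[8] = max(3+39, 9+34, 17+26, …, 31+3, 25+0) = 44
best[9] = max(3+44, 9+39, 17+34, …, 25+3, 48+0) = 51
best[10] = max(3+51, 9+44, 17+39, …, 48+3, 26+0) = 56
One optimal cutting: 4 + 3 + 3 → 22 + 17 + 17 = 56.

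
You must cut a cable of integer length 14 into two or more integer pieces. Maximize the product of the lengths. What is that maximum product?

Define P[k] = max over 1≤i<k of i · max(k−i, P[k−i]); the inner max lets the remainder stay uncut if that's better.
P[2] = 1*max(1,0) = 1*1 = 1
P[3] = 1*max(2,1) = 1*2 = 2
P[4] = 2*max(2,1) = 2*2 = 4
P[5] = 2*max(3,2) = 2*3 = 6
P[6] = 3*max(3,2) = 3*3 = 9
P[7] = 2*max(5,6) = 2*6 = 12
P[8] = 2*max(6,9) = 2*9 = 18
P[9] = 3*max(6,9) = 3*9 = 27
P[10] = 2*max(8,18) = 2*18 = 36
P[11] = 2*max(9,27) = 2*27 = 54
P[12] = 3*max(9,27) = 3*27 = 81
P[13] = 2*max(11,54) = 2*54 = 108
P[14] = 2*max(12,81) = 2*81 = 162
One optimal split: 3 + 3 + 3 + 3 + 2; product 3*3*3*3*2 = 162.

162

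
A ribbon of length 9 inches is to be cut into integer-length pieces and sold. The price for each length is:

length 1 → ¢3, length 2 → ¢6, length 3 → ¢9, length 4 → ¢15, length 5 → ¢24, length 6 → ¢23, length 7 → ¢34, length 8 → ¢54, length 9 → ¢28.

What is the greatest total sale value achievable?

Consider every possible first cut. R[k] is the best of p[i]+R[k−i] over all sellable i≤k.
R[1] = 3
R[2] = 6  (first piece 1, then R[1]=3)
R[3] = 9  (first piece 1, then R[2]=6)
R[4] = 15
R[5] = 24
R[6] = 27  (first piece 1, then R[5]=24)
R[7] = 34
R[8] = 54
R[9] = 57  (first piece 1, then R[8]=54)
One optimal cutting: 8 + 1 → ¢54 + ¢3 = ¢57.

57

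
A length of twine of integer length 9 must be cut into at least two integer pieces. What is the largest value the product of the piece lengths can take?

Let f[k] be the best product for length k (with at least one cut). For each first piece i, the rest contributes max(k−i, f[k−i]).
Small cases: f[2]=1.
f[3] = max(1×2, 2×1) = 2
f[4] = max(1×3, 2×2, 3×1) = 4
f[5] = max(1×4, 2×3, 3×2, 4×1) = 6
f[6] = max(1×6, 2×4, 3×3, 4×2, 5×1) = 9
f[7] = max(1×9, 2×6, 3×4, 4×3, 5×2, 6×1) = 12
f[8] = max(1×12, 2×9, 3×6, …, 6×2, 7×1) = 18
f[9] = max(1×18, 2×12, 3×9, …, 7×2, 8×1) = 27
One optimal split: 3 + 3 + 3; product 3×3×3 = 27.

27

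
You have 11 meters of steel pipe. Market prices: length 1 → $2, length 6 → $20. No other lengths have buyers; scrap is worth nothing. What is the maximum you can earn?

30

Build f[k] bottom-up: f[k] = max over allowed piece i of (p[i] + f[k−i]).
f[1] = 2
f[2] = 4  (first piece 1, then f[1]=2)
f[3] = 6  (first piece 1, then f[2]=4)
f[4] = 8  (first piece 1, then f[3]=6)
f[5] = 10  (first piece 1, then f[4]=8)
f[6] = 20
f[7] = 22  (first piece 1, then f[6]=20)
f[8] = 24  (first piece 1, then f[7]=22)
f[9] = 26  (first piece 1, then f[8]=24)
f[10] = 28  (first piece 1, then f[9]=26)
f[11] = 30  (first piece 1, then f[10]=28)
One optimal cutting: 6 + 1 + 1 + 1 + 1 + 1 → $30.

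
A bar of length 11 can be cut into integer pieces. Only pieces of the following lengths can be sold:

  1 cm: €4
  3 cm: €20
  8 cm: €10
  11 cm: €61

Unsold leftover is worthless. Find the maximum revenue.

68

Build best[k] bottom-up: best[k] = max over allowed piece i of (p[i] + best[k−i]).
best[1] = 4
best[2] = 8  (first piece 1, then best[1]=4)
best[3] = max(4+8, 20+0) = 20
best[4] = max(4+20, 20+4) = 24
best[5] = max(4+24, 20+8) = 28
best[6] = max(4+28, 20+20) = 40
best[7] = max(4+40, 20+24) = 44
best[8] = max(4+44, 20+28, 10+0) = 48
best[9] = max(4+48, 20+40, 10+4) = 60
best[10] = max(4+60, 20+44, 10+8) = 64
best[11] = max(4+64, 20+48, 10+20, 61+0) = 68
One optimal cutting: 3 + 3 + 3 + 1 + 1 → €68.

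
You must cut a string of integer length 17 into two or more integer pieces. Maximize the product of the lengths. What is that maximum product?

Let prod[k] be the best product for length k (with at least one cut). For each first piece i, the rest contributes max(k−i, prod[k−i]).
prod[2] = 1*max(1,0) = 1*1 = 1
prod[3] = max(1*2, 2*1) = 2
prod[4] = max(1*3, 2*2, 3*1) = 4
prod[5] = max(1*4, 2*3, 3*2, 4*1) = 6
prod[6] = max(1*6, 2*4, 3*3, 4*2, 5*1) = 9
prod[7] = max(1*9, 2*6, 3*4, 4*3, 5*2, 6*1) = 12
prod[8] = max(1*12, 2*9, 3*6, …, 6*2, 7*1) = 18
prod[9] = max(1*18, 2*12, 3*9, …, 7*2, 8*1) = 27
prod[10] = max(1*27, 2*18, 3*12, …, 8*2, 9*1) = 36
prod[11] = max(1*36, 2*27, 3*18, …, 9*2, 10*1) = 54
prod[12] = max(1*54, 2*36, 3*27, …, 10*2, 11*1) = 81
prod[13] = max(1*81, 2*54, 3*36, …, 11*2, 12*1) = 108
prod[14] = max(1*108, 2*81, 3*54, …, 12*2, 13*1) = 162
prod[15] = max(1*162, 2*108, 3*81, …, 13*2, 14*1) = 243
prod[16] = max(1*243, 2*162, 3*108, …, 14*2, 15*1) = 324
prod[17] = max(1*324, 2*243, 3*162, …, 15*2, 16*1) = 486
One optimal split: 3 + 3 + 3 + 3 + 3 + 2; product 3*3*3*3*3*2 = 486.

486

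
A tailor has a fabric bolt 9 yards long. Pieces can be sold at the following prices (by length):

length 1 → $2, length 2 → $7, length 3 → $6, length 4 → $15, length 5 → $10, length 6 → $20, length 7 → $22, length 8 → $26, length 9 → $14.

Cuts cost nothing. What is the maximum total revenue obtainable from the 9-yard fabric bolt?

32

Consider every possible first cut. best[k] is the best of p[i]+best[k−i] over all sellable i≤k.
best[1] = 2
best[2] = max(2+2, 7+0) = 7
best[3] = max(2+7, 7+2, 6+0) = 9
best[4] = max(2+9, 7+7, 6+2, 15+0) = 15
best[5] = max(2+15, 7+9, 6+7, 15+2, 10+0) = 17
best[6] = max(2+17, 7+15, 6+9, 15+7, 10+2, 20+0) = 22
best[7] = max(2+22, 7+17, 6+15, …, 20+2, 22+0) = 24
best[8] = max(2+24, 7+22, 6+17, …, 22+2, 26+0) = 30
best[9] = max(2+30, 7+24, 6+22, …, 26+2, 14+0) = 32
One optimal cutting: 4 + 4 + 1 → $15 + $15 + $2 = $32.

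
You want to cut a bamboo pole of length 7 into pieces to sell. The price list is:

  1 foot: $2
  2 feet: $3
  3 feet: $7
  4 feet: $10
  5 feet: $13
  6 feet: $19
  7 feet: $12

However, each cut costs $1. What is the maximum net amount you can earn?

Consider every possible first cut. net[k] is the best of p[i]+net[k−i] over all sellable i≤k, charging 1 whenever i<k.
net[1] = 2
net[2] = max(2+2-1, 3+0) = 3
net[3] = max(2+3-1, 3+2-1, 7+0) = 7
net[4] = max(2+7-1, 3+3-1, 7+2-1, 10+0) = 10
net[5] = max(2+10-1, 3+7-1, 7+3-1, 10+2-1, 13+0) = 13
net[6] = max(2+13-1, 3+10-1, 7+7-1, 10+3-1, 13+2-1, 19+0) = 19
net[7] = max(2+19-1, 3+13-1, 7+10-1, …, 19+2-1, 12+0) = 20
One optimal plan: pieces 6 + 1 (1 cut) → $21 − $1 = $20.

20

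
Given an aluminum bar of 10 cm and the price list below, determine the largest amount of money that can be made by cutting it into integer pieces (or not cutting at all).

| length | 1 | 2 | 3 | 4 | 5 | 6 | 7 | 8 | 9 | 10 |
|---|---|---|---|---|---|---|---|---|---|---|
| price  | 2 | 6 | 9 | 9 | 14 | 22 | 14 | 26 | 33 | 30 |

35

Build v[k] bottom-up: v[k] = max over allowed piece i of (p[i] + v[k−i]).
v[1] = 2
v[2] = 6
v[3] = 9
v[4] = 12  (first piece 2, then v[2]=6)
v[5] = 15  (first piece 2, then v[3]=9)
v[6] = 22
v[7] = 24  (first piece 1, then v[6]=22)
v[8] = 28  (first piece 2, then v[6]=22)
v[9] = 33
v[10] = 35  (first piece 1, then v[9]=33)
One optimal cutting: 9 + 1 → $33 + $2 = $35.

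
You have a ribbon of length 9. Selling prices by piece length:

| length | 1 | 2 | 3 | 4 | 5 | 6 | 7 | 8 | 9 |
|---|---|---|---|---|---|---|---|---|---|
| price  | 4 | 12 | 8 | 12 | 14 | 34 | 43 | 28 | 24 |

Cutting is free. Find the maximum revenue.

55

Consider every possible first cut. v[k] is the best of p[i]+v[k−i] over all sellable i≤k.
v[1] = 4
v[2] = max(4+4, 12+0) = 12
v[3] = max(4+12, 12+4, 8+0) = 16
v[4] = max(4+16, 12+12, 8+4, 12+0) = 24
v[5] = max(4+24, 12+16, 8+12, 12+4, 14+0) = 28
v[6] = max(4+28, 12+24, 8+16, 12+12, 14+4, 34+0) = 36
v[7] = max(4+36, 12+28, 8+24, …, 34+4, 43+0) = 43
v[8] = max(4+43, 12+36, 8+28, …, 43+4, 28+0) = 48
v[9] = max(4+48, 12+43, 8+36, …, 28+4, 24+0) = 55
One optimal cutting: 7 + 2 → ¢43 + ¢12 = ¢55.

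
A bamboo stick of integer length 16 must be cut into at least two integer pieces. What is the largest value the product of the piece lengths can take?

Let prod[k] be the best product for length k (with at least one cut). For each first piece i, the rest contributes max(k−i, prod[k−i]).
Small cases: prod[2]=1, prod[3]=2, prod[4]=4, prod[5]=6, prod[6]=9, prod[7]=12, prod[8]=18, prod[9]=27, prod[10]=36.
prod[11] = 2×max(9,27) = 2×27 = 54
prod[12] = 3×max(9,27) = 3×27 = 81
prod[13] = 2×max(11,54) = 2×54 = 108
prod[14] = 2×max(12,81) = 2×81 = 162
prod[15] = 3×max(12,81) = 3×81 = 243
prod[16] = 2×max(14,162) = 2×162 = 324
One optimal split: 3 + 3 + 3 + 3 + 2 + 2; product 3×3×3×3×2×2 = 324.

324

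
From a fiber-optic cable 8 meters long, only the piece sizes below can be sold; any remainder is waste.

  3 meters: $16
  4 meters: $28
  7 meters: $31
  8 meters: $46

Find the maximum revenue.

Build best[k] bottom-up: best[k] = max over allowed piece i of (p[i] + best[k−i]).
best[1] = 0
best[2] = 0
best[3] = 16
best[4] = max(16+0, 28+0) = 28
best[5] = max(16+0, 28+0) = 28
best[6] = max(16+16, 28+0) = 32
best[7] = max(16+28, 28+16, 31+0) = 44
best[8] = max(16+28, 28+28, 31+0, 46+0) = 56
One optimal cutting: 4 + 4 → $56.

56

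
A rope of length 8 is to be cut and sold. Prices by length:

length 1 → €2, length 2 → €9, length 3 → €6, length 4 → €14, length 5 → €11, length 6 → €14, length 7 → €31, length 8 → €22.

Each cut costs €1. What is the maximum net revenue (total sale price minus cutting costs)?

Let net[k] be the best obtainable value from length k. For each k, try every first piece i and keep the best of price[i] + net[k−i] minus the 1 cut fee when i<k.
net[1] = 2
net[2] = 9
net[3] = 10  (first piece 1, then net[2]=9)
net[4] = 17  (first piece 2, then net[2]=9)
net[5] = 18  (first piece 1, then net[4]=17)
net[6] = 25  (first piece 2, then net[4]=17)
net[7] = 31
net[8] = 33  (first piece 2, then net[6]=25)
One optimal plan: pieces 2 + 2 + 2 + 2 (3 cuts) → €36 − €3 = €33.

33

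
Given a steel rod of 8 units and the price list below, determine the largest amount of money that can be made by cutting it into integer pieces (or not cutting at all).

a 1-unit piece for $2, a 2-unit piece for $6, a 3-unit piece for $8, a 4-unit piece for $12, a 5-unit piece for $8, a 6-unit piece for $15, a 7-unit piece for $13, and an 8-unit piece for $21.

Consider every possible first cut. best[k] is the best of p[i]+best[k−i] over all sellable i≤k.
best[1] = 2
best[2] = max(2+2, 6+0) = 6
best[3] = max(2+6, 6+2, 8+0) = 8
best[4] = max(2+8, 6+6, 8+2, 12+0) = 12
best[5] = max(2+12, 6+8, 8+6, 12+2, 8+0) = 14
best[6] = max(2+14, 6+12, 8+8, 12+6, 8+2, 15+0) = 18
best[7] = max(2+18, 6+14, 8+12, …, 15+2, 13+0) = 20
best[8] = max(2+20, 6+18, 8+14, …, 13+2, 21+0) = 24
One optimal cutting: 2 + 2 + 2 + 2 → $6 + $6 + $6 + $6 = $24.

24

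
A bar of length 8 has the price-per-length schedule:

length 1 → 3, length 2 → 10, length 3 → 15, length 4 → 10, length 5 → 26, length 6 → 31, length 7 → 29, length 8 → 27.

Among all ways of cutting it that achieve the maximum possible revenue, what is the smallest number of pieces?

Consider every possible first cut. r[k] is the best of p[i]+r[k−i] over all sellable i≤k.
r[1] = 3
r[2] = max(3+3, 10+0) = 10
r[3] = max(3+10, 10+3, 15+0) = 15
r[4] = max(3+15, 10+10, 15+3, 10+0) = 20
r[5] = max(3+20, 10+15, 15+10, 10+3, 26+0) = 26
r[6] = max(3+26, 10+20, 15+15, 10+10, 26+3, 31+0) = 31
r[7] = max(3+31, 10+26, 15+20, …, 31+3, 29+0) = 36
r[8] = max(3+36, 10+31, 15+26, …, 29+3, 27+0) = 41
Maximum revenue is 41.
Now minimize piece count subject to staying optimal: for each k, pieces[k] = 1 + min over i with p[i]+r[k−i]=r[k] of pieces[k−i].
pieces[5] = 1
pieces[6] = 1
pieces[7] = 2
pieces[8] = 2

2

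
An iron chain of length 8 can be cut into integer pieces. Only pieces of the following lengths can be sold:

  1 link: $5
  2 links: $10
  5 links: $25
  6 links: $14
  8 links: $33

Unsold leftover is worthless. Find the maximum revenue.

Build r[k] bottom-up: r[k] = max over allowed piece i of (p[i] + r[k−i]).
r[1] = 5
r[2] = max(5+5, 10+0) = 10
r[3] = max(5+10, 10+5) = 15
r[4] = max(5+15, 10+10) = 20
r[5] = max(5+20, 10+15, 25+0) = 25
r[6] = max(5+25, 10+20, 25+5, 14+0) = 30
r[7] = max(5+30, 10+25, 25+10, 14+5) = 35
r[8] = max(5+35, 10+30, 25+15, 14+10, 33+0) = 40
One optimal cutting: 1 + 1 + 1 + 1 + 1 + 1 + 1 + 1 → $40.

40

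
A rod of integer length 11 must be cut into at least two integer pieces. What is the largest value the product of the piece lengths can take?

54

Let g[k] be the best product for length k (with at least one cut). For each first piece i, the rest contributes max(k−i, g[k−i]).
Small cases: g[2]=1, g[3]=2, g[4]=4.
g[5] = 2×max(3,2) = 2×3 = 6
g[6] = 3×max(3,2) = 3×3 = 9
g[7] = 2×max(5,6) = 2×6 = 12
g[8] = 2×max(6,9) = 2×9 = 18
g[9] = 3×max(6,9) = 3×9 = 27
g[10] = 2×max(8,18) = 2×18 = 36
g[11] = 2×max(9,27) = 2×27 = 54
One optimal split: 3 + 3 + 3 + 2; product 3×3×3×2 = 54.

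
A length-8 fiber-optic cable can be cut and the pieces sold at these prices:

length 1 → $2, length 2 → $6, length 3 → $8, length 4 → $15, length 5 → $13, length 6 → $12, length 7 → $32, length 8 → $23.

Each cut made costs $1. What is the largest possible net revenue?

33

Consider every possible first cut. v[k] is the best of p[i]+v[k−i] over all sellable i≤k, charging 1 whenever i<k.
v[1] = 2
v[2] = max(2+2-1, 6+0) = 6
v[3] = max(2+6-1, 6+2-1, 8+0) = 8
v[4] = max(2+8-1, 6+6-1, 8+2-1, 15+0) = 15
v[5] = max(2+15-1, 6+8-1, 8+6-1, 15+2-1, 13+0) = 16
v[6] = max(2+16-1, 6+15-1, 8+8-1, 15+6-1, 13+2-1, 12+0) = 20
v[7] = max(2+20-1, 6+16-1, 8+15-1, …, 12+2-1, 32+0) = 32
v[8] = max(2+32-1, 6+20-1, 8+16-1, …, 32+2-1, 23+0) = 33
One optimal plan: pieces 7 + 1 (1 cut) → $34 − $1 = $33.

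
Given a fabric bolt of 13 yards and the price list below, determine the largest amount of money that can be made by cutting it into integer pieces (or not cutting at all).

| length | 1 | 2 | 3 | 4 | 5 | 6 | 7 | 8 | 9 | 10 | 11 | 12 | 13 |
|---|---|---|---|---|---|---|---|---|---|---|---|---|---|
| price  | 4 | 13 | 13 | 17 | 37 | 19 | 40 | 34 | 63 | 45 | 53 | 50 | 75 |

91

Let r[k] be the best obtainable value from length k. For each k, try every first piece i and keep the best of price[i] + r[k−i].
r[1] = 4
r[2] = max(4+4, 13+0) = 13
r[3] = max(4+13, 13+4, 13+0) = 17
r[4] = max(4+17, 13+13, 13+4, 17+0) = 26
r[5] = max(4+26, 13+17, 13+13, 17+4, 37+0) = 37
r[6] = max(4+37, 13+26, 13+17, 17+13, 37+4, 19+0) = 41
r[7] = max(4+41, 13+37, 13+26, …, 19+4, 40+0) = 50
r[8] = max(4+50, 13+41, 13+37, …, 40+4, 34+0) = 54
r[9] = max(4+54, 13+50, 13+41, …, 34+4, 63+0) = 63
r[10] = max(4+63, 13+54, 13+50, …, 63+4, 45+0) = 74
r[11] = max(4+74, 13+63, 13+54, …, 45+4, 53+0) = 78
r[12] = max(4+78, 13+74, 13+63, …, 53+4, 50+0) = 87
r[13] = max(4+87, 13+78, 13+74, …, 50+4, 75+0) = 91
One optimal cutting: 5 + 5 + 2 + 1 → $37 + $37 + $13 + $4 = $91.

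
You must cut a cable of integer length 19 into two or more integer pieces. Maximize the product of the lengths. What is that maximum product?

972

Fill g[k] for k=2..19: at each k try every first piece i and multiply by the better of (k−i) uncut or g[k−i].
g[2] = 1*max(1,0) = 1*1 = 1
g[3] = 1*max(2,1) = 1*2 = 2
g[4] = 2*max(2,1) = 2*2 = 4
g[5] = 2*max(3,2) = 2*3 = 6
g[6] = 3*max(3,2) = 3*3 = 9
g[7] = 2*max(5,6) = 2*6 = 12
g[8] = 2*max(6,9) = 2*9 = 18
g[9] = 3*max(6,9) = 3*9 = 27
g[10] = 2*max(8,18) = 2*18 = 36
g[11] = 2*max(9,27) = 2*27 = 54
g[12] = 3*max(9,27) = 3*27 = 81
g[13] = 2*max(11,54) = 2*54 = 108
g[14] = 2*max(12,81) = 2*81 = 162
g[15] = 3*max(12,81) = 3*81 = 243
g[16] = 2*max(14,162) = 2*162 = 324
g[17] = 2*max(15,243) = 2*243 = 486
g[18] = 3*max(15,243) = 3*243 = 729
g[19] = 2*max(17,486) = 2*486 = 972
One optimal split: 3 + 3 + 3 + 3 + 3 + 2 + 2; product 3*3*3*3*3*2*2 = 972.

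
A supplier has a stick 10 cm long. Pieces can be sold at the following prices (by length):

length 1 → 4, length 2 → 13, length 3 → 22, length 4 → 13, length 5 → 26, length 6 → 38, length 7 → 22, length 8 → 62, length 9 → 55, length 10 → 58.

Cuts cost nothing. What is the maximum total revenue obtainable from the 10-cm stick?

Consider every possible first cut. R[k] is the best of p[i]+R[k−i] over all sellable i≤k.
R[1] = 4
R[2] = 13
R[3] = 22
R[4] = 26  (first piece 1, then R[3]=22)
R[5] = 35  (first piece 2, then R[3]=22)
R[6] = 44  (first piece 3, then R[3]=22)
R[7] = 48  (first piece 1, then R[6]=44)
R[8] = 62
R[9] = 66  (first piece 1, then R[8]=62)
R[10] = 75  (first piece 2, then R[8]=62)
One optimal cutting: 8 + 2 → 62 + 13 = 75.

75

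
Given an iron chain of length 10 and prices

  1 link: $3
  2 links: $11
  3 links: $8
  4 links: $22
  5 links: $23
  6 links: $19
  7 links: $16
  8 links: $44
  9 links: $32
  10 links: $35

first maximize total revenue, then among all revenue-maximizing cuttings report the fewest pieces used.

Build r[k] bottom-up: r[k] = max over allowed piece i of (p[i] + r[k−i]).
r[1] = 3
r[2] = max(3+3, 11+0) = 11
r[3] = max(3+11, 11+3, 8+0) = 14
r[4] = max(3+14, 11+11, 8+3, 22+0) = 22
r[5] = max(3+22, 11+14, 8+11, 22+3, 23+0) = 25
r[6] = max(3+25, 11+22, 8+14, 22+11, 23+3, 19+0) = 33
r[7] = max(3+33, 11+25, 8+22, …, 19+3, 16+0) = 36
r[8] = max(3+36, 11+33, 8+25, …, 16+3, 44+0) = 44
r[9] = max(3+44, 11+36, 8+33, …, 44+3, 32+0) = 47
r[10] = max(3+47, 11+44, 8+36, …, 32+3, 35+0) = 55
Maximum revenue is $55.
Now minimize piece count subject to staying optimal: for each k, pieces[k] = 1 + min over i with p[i]+r[k−i]=r[k] of pieces[k−i].
pieces[7] = 3
pieces[8] = 1
pieces[9] = 2
pieces[10] = 2

2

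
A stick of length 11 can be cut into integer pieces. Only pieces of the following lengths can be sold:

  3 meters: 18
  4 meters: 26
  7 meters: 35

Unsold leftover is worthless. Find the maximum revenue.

70

Consider every possible first cut. f[k] is the best of p[i]+f[k−i] over all sellable i≤k.
f[1] = 0
f[2] = 0
f[3] = 18
f[4] = max(18+0, 26+0) = 26
f[5] = max(18+0, 26+0) = 26
f[6] = max(18+18, 26+0) = 36
f[7] = max(18+26, 26+18, 35+0) = 44
f[8] = max(18+26, 26+26, 35+0) = 52
f[9] = max(18+36, 26+26, 35+0) = 54
f[10] = max(18+44, 26+36, 35+18) = 62
f[11] = max(18+52, 26+44, 35+26) = 70
One optimal cutting: 4 + 4 + 3 → 70.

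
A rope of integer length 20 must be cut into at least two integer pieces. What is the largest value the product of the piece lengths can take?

1458

Define g[k] = max over 1≤i<k of i · max(k−i, g[k−i]); the inner max lets the remainder stay uncut if that's better.
g[2] = 1×max(1,0) = 1×1 = 1
g[3] = 1×max(2,1) = 1×2 = 2
g[4] = 2×max(2,1) = 2×2 = 4
g[5] = 2×max(3,2) = 2×3 = 6
g[6] = 3×max(3,2) = 3×3 = 9
g[7] = 2×max(5,6) = 2×6 = 12
g[8] = 2×max(6,9) = 2×9 = 18
g[9] = 3×max(6,9) = 3×9 = 27
g[10] = 2×max(8,18) = 2×18 = 36
g[11] = 2×max(9,27) = 2×27 = 54
g[12] = 3×max(9,27) = 3×27 = 81
g[13] = 2×max(11,54) = 2×54 = 108
g[14] = 2×max(12,81) = 2×81 = 162
g[15] = 3×max(12,81) = 3×81 = 243
g[16] = 2×max(14,162) = 2×162 = 324
g[17] = 2×max(15,243) = 2×243 = 486
g[18] = 3×max(15,243) = 3×243 = 729
g[19] = 2×max(17,486) = 2×486 = 972
g[20] = 2×max(18,729) = 2×729 = 1458
One optimal split: 3 + 3 + 3 + 3 + 3 + 3 + 2; product 3×3×3×3×3×3×2 = 1458.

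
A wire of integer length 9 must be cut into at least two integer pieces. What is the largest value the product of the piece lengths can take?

Fill prod[k] for k=2..9: at each k try every first piece i and multiply by the better of (k−i) uncut or prod[k−i].
Small cases: prod[2]=1, prod[3]=2, prod[4]=4.
prod[5] = 2×max(3,2) = 2×3 = 6
prod[6] = 3×max(3,2) = 3×3 = 9
prod[7] = 2×max(5,6) = 2×6 = 12
prod[8] = 2×max(6,9) = 2×9 = 18
prod[9] = 3×max(6,9) = 3×9 = 27
One optimal split: 3 + 3 + 3; product 3×3×3 = 27.

27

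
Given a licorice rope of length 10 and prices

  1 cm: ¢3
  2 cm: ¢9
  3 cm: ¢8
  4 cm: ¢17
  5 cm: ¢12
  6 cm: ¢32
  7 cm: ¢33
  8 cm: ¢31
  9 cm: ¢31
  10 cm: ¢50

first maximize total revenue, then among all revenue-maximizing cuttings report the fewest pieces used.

Let r[k] be the best obtainable value from length k. For each k, try every first piece i and keep the best of price[i] + r[k−i].
r[1] = 3
r[2] = max(3+3, 9+0) = 9
r[3] = max(3+9, 9+3, 8+0) = 12
r[4] = max(3+12, 9+9, 8+3, 17+0) = 18
r[5] = max(3+18, 9+12, 8+9, 17+3, 12+0) = 21
r[6] = max(3+21, 9+18, 8+12, 17+9, 12+3, 32+0) = 32
r[7] = max(3+32, 9+21, 8+18, …, 32+3, 33+0) = 35
r[8] = max(3+35, 9+32, 8+21, …, 33+3, 31+0) = 41
r[9] = max(3+41, 9+35, 8+32, …, 31+3, 31+0) = 44
r[10] = max(3+44, 9+41, 8+35, …, 31+3, 50+0) = 50
Maximum revenue is ¢50.
Now minimize piece count subject to staying optimal: for each k, pieces[k] = 1 + min over i with p[i]+r[k−i]=r[k] of pieces[k−i].
pieces[7] = 2
pieces[8] = 2
pieces[9] = 3
pieces[10] = 1

1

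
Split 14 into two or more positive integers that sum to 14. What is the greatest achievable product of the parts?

Fill prod[k] for k=2..14: at each k try every first piece i and multiply by the better of (k−i) uncut or prod[k−i].
prod[2] = 1*max(1,0) = 1*1 = 1
prod[3] = 1*max(2,1) = 1*2 = 2
prod[4] = 2*max(2,1) = 2*2 = 4
prod[5] = 2*max(3,2) = 2*3 = 6
prod[6] = 3*max(3,2) = 3*3 = 9
prod[7] = 2*max(5,6) = 2*6 = 12
prod[8] = 2*max(6,9) = 2*9 = 18
prod[9] = 3*max(6,9) = 3*9 = 27
prod[10] = 2*max(8,18) = 2*18 = 36
prod[11] = 2*max(9,27) = 2*27 = 54
prod[12] = 3*max(9,27) = 3*27 = 81
prod[13] = 2*max(11,54) = 2*54 = 108
prod[14] = 2*max(12,81) = 2*81 = 162
One optimal split: 3 + 3 + 3 + 3 + 2; product 3*3*3*3*2 = 162.

162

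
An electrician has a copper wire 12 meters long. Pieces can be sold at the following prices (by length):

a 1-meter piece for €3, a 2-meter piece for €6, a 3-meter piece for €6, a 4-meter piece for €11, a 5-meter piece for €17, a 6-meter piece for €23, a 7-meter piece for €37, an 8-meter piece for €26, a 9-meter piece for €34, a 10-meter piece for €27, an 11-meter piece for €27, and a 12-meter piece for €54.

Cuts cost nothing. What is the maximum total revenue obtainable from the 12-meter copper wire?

54

Consider every possible first cut. r[k] is the best of p[i]+r[k−i] over all sellable i≤k.
r[1] = 3
r[2] = max(3+3, 6+0) = 6
r[3] = max(3+6, 6+3, 6+0) = 9
r[4] = max(3+9, 6+6, 6+3, 11+0) = 12
r[5] = max(3+12, 6+9, 6+6, 11+3, 17+0) = 17
r[6] = max(3+17, 6+12, 6+9, 11+6, 17+3, 23+0) = 23
r[7] = max(3+23, 6+17, 6+12, …, 23+3, 37+0) = 37
r[8] = max(3+37, 6+23, 6+17, …, 37+3, 26+0) = 40
r[9] = max(3+40, 6+37, 6+23, …, 26+3, 34+0) = 43
r[10] = max(3+43, 6+40, 6+37, …, 34+3, 27+0) = 46
r[11] = max(3+46, 6+43, 6+40, …, 27+3, 27+0) = 49
r[12] = max(3+49, 6+46, 6+43, …, 27+3, 54+0) = 54
One optimal cutting: 7 + 5 → €37 + €17 = €54.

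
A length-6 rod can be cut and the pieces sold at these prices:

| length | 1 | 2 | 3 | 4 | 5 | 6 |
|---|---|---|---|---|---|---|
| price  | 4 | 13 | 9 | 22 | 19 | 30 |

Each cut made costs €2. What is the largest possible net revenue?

35

Build v[k] bottom-up: v[k] = max over allowed piece i of (p[i] + v[k−i]) − 2 per cut.
v[1] = 4
v[2] = 13
v[3] = 15  (first piece 1, then v[2]=13)
v[4] = 24  (first piece 2, then v[2]=13)
v[5] = 26  (first piece 1, then v[4]=24)
v[6] = 35  (first piece 2, then v[4]=24)
One optimal plan: pieces 2 + 2 + 2 (2 cuts) → €39 − €4 = €35.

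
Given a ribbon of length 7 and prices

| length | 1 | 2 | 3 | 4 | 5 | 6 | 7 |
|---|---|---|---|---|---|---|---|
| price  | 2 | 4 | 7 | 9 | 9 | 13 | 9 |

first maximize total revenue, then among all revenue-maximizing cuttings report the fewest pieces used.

Build r[k] bottom-up: r[k] = max over allowed piece i of (p[i] + r[k−i]).
r[1] = 2
r[2] = max(2+2, 4+0) = 4
r[3] = max(2+4, 4+2, 7+0) = 7
r[4] = max(2+7, 4+4, 7+2, 9+0) = 9
r[5] = max(2+9, 4+7, 7+4, 9+2, 9+0) = 11
r[6] = max(2+11, 4+9, 7+7, 9+4, 9+2, 13+0) = 14
r[7] = max(2+14, 4+11, 7+9, …, 13+2, 9+0) = 16
Maximum revenue is ¢16.
Now minimize piece count subject to staying optimal: for each k, pieces[k] = 1 + min over i with p[i]+r[k−i]=r[k] of pieces[k−i].
pieces[4] = 1
pieces[5] = 2
pieces[6] = 2
pieces[7] = 2

2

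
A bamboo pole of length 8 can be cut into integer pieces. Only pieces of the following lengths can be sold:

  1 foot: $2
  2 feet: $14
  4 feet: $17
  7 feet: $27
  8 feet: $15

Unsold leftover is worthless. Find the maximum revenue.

56

Consider every possible first cut. best[k] is the best of p[i]+best[k−i] over all sellable i≤k.
best[1] = 2
best[2] = 14
best[3] = 16  (first piece 1, then best[2]=14)
best[4] = 28  (first piece 2, then best[2]=14)
best[5] = 30  (first piece 1, then best[4]=28)
best[6] = 42  (first piece 2, then best[4]=28)
best[7] = 44  (first piece 1, then best[6]=42)
best[8] = 56  (first piece 2, then best[6]=42)
One optimal cutting: 2 + 2 + 2 + 2 → $56.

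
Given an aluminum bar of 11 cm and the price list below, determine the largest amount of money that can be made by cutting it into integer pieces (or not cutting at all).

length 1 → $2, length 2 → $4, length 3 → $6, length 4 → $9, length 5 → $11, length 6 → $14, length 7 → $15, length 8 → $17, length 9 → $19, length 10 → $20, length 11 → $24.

25

Consider every possible first cut. v[k] is the best of p[i]+v[k−i] over all sellable i≤k.
v[1] = 2
v[2] = max(2+2, 4+0) = 4
v[3] = max(2+4, 4+2, 6+0) = 6
v[4] = max(2+6, 4+4, 6+2, 9+0) = 9
v[5] = max(2+9, 4+6, 6+4, 9+2, 11+0) = 11
v[6] = max(2+11, 4+9, 6+6, 9+4, 11+2, 14+0) = 14
v[7] = max(2+14, 4+11, 6+9, …, 14+2, 15+0) = 16
v[8] = max(2+16, 4+14, 6+11, …, 15+2, 17+0) = 18
v[9] = max(2+18, 4+16, 6+14, …, 17+2, 19+0) = 20
v[10] = max(2+20, 4+18, 6+16, …, 19+2, 20+0) = 23
v[11] = max(2+23, 4+20, 6+18, …, 20+2, 24+0) = 25
One optimal cutting: 6 + 4 + 1 → $14 + $9 + $2 = $25.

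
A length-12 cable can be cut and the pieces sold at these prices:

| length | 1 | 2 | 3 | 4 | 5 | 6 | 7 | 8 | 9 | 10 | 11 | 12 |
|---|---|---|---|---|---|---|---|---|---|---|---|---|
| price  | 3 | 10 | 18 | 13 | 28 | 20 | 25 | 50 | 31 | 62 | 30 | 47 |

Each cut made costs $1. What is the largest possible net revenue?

71

Consider every possible first cut. v[k] is the best of p[i]+v[k−i] over all sellable i≤k, charging 1 whenever i<k.
v[1] = 3
v[2] = 10
v[3] = 18
v[4] = 20  (first piece 1, then v[3]=18)
v[5] = 28
v[6] = 35  (first piece 3, then v[3]=18)
v[7] = 37  (first piece 1, then v[6]=35)
v[8] = 50
v[9] = 52  (first piece 1, then v[8]=50)
v[10] = 62
v[11] = 67  (first piece 3, then v[8]=50)
v[12] = 71  (first piece 2, then v[10]=62)
One optimal plan: pieces 10 + 2 (1 cut) → $72 − $1 = $71.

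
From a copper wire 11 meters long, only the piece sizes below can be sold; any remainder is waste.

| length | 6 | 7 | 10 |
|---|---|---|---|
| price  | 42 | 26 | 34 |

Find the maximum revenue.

Consider every possible first cut. r[k] is the best of p[i]+r[k−i] over all sellable i≤k.
r[1] = 0
r[2] = 0
r[3] = 0
r[4] = 0
r[5] = 0
r[6] = 42
r[7] = max(42+0, 26+0) = 42
r[8] = max(42+0, 26+0) = 42
r[9] = max(42+0, 26+0) = 42
r[10] = max(42+0, 26+0, 34+0) = 42
r[11] = max(42+0, 26+0, 34+0) = 42
One optimal cutting: pieces 6 with 5 meters of scrap → €42.

42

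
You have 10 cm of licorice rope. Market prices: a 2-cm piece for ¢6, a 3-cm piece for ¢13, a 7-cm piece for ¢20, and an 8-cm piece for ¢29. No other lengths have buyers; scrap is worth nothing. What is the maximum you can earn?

Let best[k] be the best obtainable value from length k. For each k, try every first piece i and keep the best of price[i] + best[k−i].
best[1] = 0
best[2] = 6
best[3] = max(6+0, 13+0) = 13
best[4] = max(6+6, 13+0) = 13
best[5] = max(6+13, 13+6) = 19
best[6] = max(6+13, 13+13) = 26
best[7] = max(6+19, 13+13, 20+0) = 26
best[8] = max(6+26, 13+19, 20+0, 29+0) = 32
best[9] = max(6+26, 13+26, 20+6, 29+0) = 39
best[10] = max(6+32, 13+26, 20+13, 29+6) = 39
One optimal cutting: pieces 3 + 3 + 3 with 1 cm of scrap → ¢39.

39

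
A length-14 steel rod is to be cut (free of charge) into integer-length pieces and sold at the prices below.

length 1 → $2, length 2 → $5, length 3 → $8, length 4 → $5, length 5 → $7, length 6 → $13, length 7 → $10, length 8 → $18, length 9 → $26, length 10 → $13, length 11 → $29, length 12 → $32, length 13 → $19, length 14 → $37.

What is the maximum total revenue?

39

Consider every possible first cut. v[k] is the best of p[i]+v[k−i] over all sellable i≤k.
v[1] = 2
v[2] = max(2+2, 5+0) = 5
v[3] = max(2+5, 5+2, 8+0) = 8
v[4] = max(2+8, 5+5, 8+2, 5+0) = 10
v[5] = max(2+10, 5+8, 8+5, 5+2, 7+0) = 13
v[6] = max(2+13, 5+10, 8+8, 5+5, 7+2, 13+0) = 16
v[7] = max(2+16, 5+13, 8+10, …, 13+2, 10+0) = 18
v[8] = max(2+18, 5+16, 8+13, …, 10+2, 18+0) = 21
v[9] = max(2+21, 5+18, 8+16, …, 18+2, 26+0) = 26
v[10] = max(2+26, 5+21, 8+18, …, 26+2, 13+0) = 28
v[11] = max(2+28, 5+26, 8+21, …, 13+2, 29+0) = 31
v[12] = max(2+31, 5+28, 8+26, …, 29+2, 32+0) = 34
v[13] = max(2+34, 5+31, 8+28, …, 32+2, 19+0) = 36
v[14] = max(2+36, 5+34, 8+31, …, 19+2, 37+0) = 39
One optimal cutting: 9 + 3 + 2 → $26 + $8 + $5 = $39.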